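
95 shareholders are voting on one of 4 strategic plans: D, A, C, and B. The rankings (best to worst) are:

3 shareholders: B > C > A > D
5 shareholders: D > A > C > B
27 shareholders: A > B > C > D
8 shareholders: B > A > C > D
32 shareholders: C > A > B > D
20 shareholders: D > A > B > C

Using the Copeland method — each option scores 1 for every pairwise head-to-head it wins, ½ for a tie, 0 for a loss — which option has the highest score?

D: loses to A, C, and B → score 0.
A: beats D, C, and B → score 3.
C: beats D; loses to A and B → score 1.
B: beats D and C; loses to A → score 2.
A has the best pairwise record.

A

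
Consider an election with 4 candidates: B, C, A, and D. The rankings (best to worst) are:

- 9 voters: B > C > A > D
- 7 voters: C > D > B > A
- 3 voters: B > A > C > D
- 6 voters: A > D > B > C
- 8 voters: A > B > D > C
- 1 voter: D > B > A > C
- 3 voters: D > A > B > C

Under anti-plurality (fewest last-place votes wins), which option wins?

Last-place votes: B 0, C 18, A 7, D 12.
B is ranked last by the fewest voters, so B wins.

B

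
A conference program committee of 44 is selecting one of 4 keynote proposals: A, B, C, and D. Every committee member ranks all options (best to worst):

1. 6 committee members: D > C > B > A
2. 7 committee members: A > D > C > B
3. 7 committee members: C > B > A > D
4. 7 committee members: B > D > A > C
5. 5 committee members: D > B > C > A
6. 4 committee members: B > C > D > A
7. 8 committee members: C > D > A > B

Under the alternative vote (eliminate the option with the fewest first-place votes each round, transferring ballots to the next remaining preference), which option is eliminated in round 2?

B

Round 1: A 7, B 11, C 15, D 11. Eliminate A.
Round 2: B 11, C 15, D 18. Eliminate B.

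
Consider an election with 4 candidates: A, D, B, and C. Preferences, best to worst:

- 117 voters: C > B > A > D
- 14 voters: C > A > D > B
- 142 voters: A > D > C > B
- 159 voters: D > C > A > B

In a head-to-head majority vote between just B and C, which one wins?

C

Voters preferring B to C: 0; preferring C to B: 432.
C wins the head-to-head.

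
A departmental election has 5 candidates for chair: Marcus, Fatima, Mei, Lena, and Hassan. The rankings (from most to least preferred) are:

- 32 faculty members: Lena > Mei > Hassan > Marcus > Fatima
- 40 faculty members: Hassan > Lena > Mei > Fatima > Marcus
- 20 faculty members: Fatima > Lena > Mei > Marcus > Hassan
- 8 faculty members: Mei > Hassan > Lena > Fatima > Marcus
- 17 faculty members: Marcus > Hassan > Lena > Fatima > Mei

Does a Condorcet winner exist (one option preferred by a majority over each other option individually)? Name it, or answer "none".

Checking pairwise contests:
Fatima beats Marcus 68–49.
Mei beats Fatima 80–37.
Lena beats Mei 109–8.
Hassan beats Lena 65–52.
Mei beats Hassan 60–57.
Every option loses at least one head-to-head, so there is no Condorcet winner.

none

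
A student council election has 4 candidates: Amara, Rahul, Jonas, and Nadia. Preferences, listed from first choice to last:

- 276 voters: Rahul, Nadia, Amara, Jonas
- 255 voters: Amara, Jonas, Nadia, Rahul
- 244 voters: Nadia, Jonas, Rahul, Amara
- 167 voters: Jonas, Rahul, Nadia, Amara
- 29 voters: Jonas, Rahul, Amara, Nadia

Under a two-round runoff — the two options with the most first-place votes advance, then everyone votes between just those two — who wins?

Rahul

Round 1 first-place votes: Amara 255, Rahul 276, Jonas 196, Nadia 244.
Rahul and Amara advance.
Runoff: Rahul is preferred to Amara by 716 voters; Amara by 255.
Rahul wins the runoff.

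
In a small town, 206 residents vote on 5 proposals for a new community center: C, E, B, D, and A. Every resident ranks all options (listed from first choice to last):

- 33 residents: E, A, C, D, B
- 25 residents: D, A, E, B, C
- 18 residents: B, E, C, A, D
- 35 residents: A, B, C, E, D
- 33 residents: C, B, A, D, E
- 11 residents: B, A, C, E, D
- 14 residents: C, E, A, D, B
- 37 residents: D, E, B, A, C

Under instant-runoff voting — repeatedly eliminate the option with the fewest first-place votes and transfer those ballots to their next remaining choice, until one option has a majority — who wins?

C

Round 1: C 47, E 33, B 29, D 62, A 35. Eliminate B.
Round 2: C 47, E 51, D 62, A 46. Eliminate A.
Round 3: C 93, E 51, D 62. Eliminate E.
Round 4: C 144, D 62. C has a majority.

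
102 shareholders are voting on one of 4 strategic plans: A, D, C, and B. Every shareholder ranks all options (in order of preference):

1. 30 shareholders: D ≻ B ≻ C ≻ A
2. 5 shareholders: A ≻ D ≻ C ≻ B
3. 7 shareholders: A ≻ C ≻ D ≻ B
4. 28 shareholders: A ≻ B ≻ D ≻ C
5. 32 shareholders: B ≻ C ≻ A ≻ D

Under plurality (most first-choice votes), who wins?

A

First-place votes: A 40, D 30, C 0, B 32.
A has the most first-place votes.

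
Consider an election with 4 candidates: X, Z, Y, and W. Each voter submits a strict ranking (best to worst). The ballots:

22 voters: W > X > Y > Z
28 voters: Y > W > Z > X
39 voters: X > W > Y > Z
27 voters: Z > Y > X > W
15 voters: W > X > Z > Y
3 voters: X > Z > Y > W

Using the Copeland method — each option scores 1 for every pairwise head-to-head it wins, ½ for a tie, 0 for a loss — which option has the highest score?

X: beats Z, Y, and W → score 3.
Z: loses to X, Y, and W → score 0.
Y: beats Z; loses to X and W → score 1.
W: beats Z and Y; loses to X → score 2.
X has the best pairwise record.

X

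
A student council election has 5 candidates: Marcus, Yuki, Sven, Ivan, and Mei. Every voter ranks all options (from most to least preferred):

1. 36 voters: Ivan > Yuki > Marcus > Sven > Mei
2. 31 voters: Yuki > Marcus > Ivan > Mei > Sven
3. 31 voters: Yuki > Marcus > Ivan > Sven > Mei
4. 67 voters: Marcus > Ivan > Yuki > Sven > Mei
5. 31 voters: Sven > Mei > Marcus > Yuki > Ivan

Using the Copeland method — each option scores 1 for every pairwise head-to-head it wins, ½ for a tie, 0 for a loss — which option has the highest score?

Marcus

Marcus: beats Sven, Ivan, and Mei; ties Yuki → score 3.5.
Yuki: beats Sven and Mei; ties Marcus; loses to Ivan → score 2.5.
Sven: beats Mei; loses to Marcus, Yuki, and Ivan → score 1.
Ivan: beats Yuki, Sven, and Mei; loses to Marcus → score 3.
Mei: loses to Marcus, Yuki, Sven, and Ivan → score 0.
Marcus has the best pairwise record.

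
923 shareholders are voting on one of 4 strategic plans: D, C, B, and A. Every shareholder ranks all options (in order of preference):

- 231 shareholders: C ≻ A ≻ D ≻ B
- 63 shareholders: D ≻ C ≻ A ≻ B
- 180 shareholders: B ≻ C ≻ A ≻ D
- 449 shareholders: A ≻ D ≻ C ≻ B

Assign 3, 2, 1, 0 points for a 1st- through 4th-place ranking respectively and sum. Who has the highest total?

A

D: 231·1 + 63·3 + 180·0 + 449·2 = 1318
C: 231·3 + 63·2 + 180·2 + 449·1 = 1628
B: 231·0 + 63·0 + 180·3 + 449·0 = 540
A: 231·2 + 63·1 + 180·1 + 449·3 = 2052
A has the highest Borda score (2052).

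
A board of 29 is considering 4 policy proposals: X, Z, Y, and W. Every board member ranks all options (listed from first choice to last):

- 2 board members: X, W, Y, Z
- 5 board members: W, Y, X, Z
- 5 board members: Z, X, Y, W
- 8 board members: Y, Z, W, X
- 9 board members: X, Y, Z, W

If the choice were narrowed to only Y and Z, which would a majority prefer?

Y

Voters preferring Y to Z: 24; preferring Z to Y: 5.
Y wins the head-to-head.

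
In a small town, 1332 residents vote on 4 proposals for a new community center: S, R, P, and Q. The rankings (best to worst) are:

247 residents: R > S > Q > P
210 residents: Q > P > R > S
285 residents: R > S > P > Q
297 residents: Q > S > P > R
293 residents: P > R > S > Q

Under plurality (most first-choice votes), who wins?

R

First-place votes: S 0, R 532, P 293, Q 507.
R has the most first-place votes.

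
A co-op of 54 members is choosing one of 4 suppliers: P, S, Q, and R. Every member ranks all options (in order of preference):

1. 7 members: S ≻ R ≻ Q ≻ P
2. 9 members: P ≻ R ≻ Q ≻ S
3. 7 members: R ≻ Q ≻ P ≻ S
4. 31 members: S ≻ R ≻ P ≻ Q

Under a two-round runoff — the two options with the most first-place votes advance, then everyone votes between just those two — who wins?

S

Round 1 first-place votes: P 9, S 38, Q 0, R 7.
S and P advance.
Runoff: S is preferred to P by 38 voters; P by 16.
S wins the runoff.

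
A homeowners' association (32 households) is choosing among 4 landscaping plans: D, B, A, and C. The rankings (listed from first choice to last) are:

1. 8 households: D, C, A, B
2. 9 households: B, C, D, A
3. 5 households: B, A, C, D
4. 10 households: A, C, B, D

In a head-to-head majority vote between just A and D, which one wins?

D

Voters preferring A to D: 15; preferring D to A: 17.
D wins the head-to-head.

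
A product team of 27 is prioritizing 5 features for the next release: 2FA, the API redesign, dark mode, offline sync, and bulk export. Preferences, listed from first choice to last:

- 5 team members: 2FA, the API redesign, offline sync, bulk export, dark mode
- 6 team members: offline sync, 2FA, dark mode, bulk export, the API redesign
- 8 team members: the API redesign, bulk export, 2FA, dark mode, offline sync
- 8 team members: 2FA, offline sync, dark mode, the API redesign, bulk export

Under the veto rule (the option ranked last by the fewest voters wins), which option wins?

Last-place votes: 2FA 0, the API redesign 6, dark mode 5, offline sync 8, bulk export 8.
2FA is ranked last by the fewest voters, so 2FA wins.

2FA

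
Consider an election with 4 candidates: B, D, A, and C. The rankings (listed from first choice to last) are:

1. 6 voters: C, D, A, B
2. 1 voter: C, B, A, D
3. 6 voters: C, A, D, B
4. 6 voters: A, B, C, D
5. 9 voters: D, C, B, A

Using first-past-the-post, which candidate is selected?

C

First-place votes: B 0, D 9, A 6, C 13.
C has the most first-place votes.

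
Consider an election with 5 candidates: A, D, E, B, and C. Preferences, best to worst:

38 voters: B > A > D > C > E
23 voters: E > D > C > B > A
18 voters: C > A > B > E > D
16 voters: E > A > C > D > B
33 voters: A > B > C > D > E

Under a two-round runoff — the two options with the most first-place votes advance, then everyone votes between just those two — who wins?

Round 1 first-place votes: A 33, D 0, E 39, B 38, C 18.
E and B advance.
Runoff: E is preferred to B by 39 voters; B by 89.
B wins the runoff.

B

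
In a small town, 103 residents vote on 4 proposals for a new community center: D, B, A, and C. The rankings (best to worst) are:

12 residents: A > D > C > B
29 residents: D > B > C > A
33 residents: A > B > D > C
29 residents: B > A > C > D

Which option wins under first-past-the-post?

A

First-place votes: D 29, B 29, A 45, C 0.
A has the most first-place votes.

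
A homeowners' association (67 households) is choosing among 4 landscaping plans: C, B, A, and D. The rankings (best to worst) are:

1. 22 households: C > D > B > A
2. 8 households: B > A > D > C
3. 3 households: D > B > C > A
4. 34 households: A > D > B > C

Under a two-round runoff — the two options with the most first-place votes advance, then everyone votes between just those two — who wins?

A

Round 1 first-place votes: C 22, B 8, A 34, D 3.
A and C advance.
Runoff: A is preferred to C by 42 voters; C by 25.
A wins the runoff.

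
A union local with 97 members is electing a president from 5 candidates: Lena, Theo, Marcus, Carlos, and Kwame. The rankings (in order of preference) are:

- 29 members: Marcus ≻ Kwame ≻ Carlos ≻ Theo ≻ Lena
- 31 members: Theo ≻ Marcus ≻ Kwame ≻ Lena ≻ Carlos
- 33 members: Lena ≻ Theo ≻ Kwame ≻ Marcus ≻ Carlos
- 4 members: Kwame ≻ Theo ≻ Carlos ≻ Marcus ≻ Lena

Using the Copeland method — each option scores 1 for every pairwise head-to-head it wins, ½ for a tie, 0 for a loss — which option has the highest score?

Theo

Lena: beats Carlos; loses to Theo, Marcus, and Kwame → score 1.
Theo: beats Lena, Marcus, Carlos, and Kwame → score 4.
Marcus: beats Lena, Carlos, and Kwame; loses to Theo → score 3.
Carlos: loses to Lena, Theo, Marcus, and Kwame → score 0.
Kwame: beats Lena and Carlos; loses to Theo and Marcus → score 2.
Theo has the best pairwise record.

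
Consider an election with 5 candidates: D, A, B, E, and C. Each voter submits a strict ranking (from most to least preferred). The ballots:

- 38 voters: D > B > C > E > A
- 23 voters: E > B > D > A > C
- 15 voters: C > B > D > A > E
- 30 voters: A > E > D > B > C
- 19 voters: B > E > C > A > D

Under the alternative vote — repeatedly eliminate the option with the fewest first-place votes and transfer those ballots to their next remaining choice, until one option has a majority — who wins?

D

Round 1: D 38, A 30, B 19, E 23, C 15. Eliminate C.
Round 2: D 38, A 30, B 34, E 23. Eliminate E.
Round 3: D 38, A 30, B 57. Eliminate A.
Round 4: D 68, B 57. D has a majority.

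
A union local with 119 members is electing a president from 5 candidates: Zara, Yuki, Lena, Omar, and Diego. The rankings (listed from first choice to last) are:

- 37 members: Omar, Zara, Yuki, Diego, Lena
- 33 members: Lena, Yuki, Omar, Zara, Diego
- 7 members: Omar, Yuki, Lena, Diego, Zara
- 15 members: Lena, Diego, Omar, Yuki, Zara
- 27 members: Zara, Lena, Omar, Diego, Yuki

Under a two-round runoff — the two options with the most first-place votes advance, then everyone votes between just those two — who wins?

Round 1 first-place votes: Zara 27, Yuki 0, Lena 48, Omar 44, Diego 0.
Lena and Omar advance.
Runoff: Lena is preferred to Omar by 75 voters; Omar by 44.
Lena wins the runoff.

Lena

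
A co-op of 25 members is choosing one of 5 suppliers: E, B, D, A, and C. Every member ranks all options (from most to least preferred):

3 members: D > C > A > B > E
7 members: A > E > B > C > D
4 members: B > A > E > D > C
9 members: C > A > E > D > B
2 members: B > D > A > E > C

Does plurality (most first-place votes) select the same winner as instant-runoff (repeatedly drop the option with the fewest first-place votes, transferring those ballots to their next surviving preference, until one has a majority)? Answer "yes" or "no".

no

Plurality — first-place votes: E 0, B 6, D 3, A 7, C 9. Winner: C.
Instant-runoff — R1 E 0, B 6, D 3, A 7, C 9 (E out); R2 B 6, D 3, A 7, C 9 (D out); R3 B 6, A 7, C 12 (B out); R4 A 13, C 12 (A winner). Winner: A.
The two methods disagree.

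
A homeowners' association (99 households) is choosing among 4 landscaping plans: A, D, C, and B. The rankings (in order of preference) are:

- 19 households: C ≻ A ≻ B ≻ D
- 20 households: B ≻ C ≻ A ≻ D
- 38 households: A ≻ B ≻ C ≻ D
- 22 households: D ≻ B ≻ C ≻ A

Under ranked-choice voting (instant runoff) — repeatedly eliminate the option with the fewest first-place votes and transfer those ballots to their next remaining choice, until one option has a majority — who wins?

Round 1: A 38, D 22, C 19, B 20. Eliminate C.
Round 2: A 57, D 22, B 20. A has a majority.

A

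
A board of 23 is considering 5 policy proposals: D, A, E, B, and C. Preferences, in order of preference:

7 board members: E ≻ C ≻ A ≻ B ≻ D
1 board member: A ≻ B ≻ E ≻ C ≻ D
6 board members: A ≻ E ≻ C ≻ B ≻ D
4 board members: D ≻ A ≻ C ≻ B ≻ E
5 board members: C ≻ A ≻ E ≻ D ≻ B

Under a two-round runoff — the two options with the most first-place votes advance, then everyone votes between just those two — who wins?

A

Round 1 first-place votes: D 4, A 7, E 7, B 0, C 5.
A and E advance.
Runoff: A is preferred to E by 16 voters; E by 7.
A wins the runoff.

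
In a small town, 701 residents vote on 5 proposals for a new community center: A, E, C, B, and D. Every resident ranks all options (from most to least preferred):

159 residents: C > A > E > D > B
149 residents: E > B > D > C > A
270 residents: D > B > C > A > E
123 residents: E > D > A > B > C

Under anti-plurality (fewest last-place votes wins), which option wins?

D

Last-place votes: A 149, E 270, C 123, B 159, D 0.
D is ranked last by the fewest voters, so D wins.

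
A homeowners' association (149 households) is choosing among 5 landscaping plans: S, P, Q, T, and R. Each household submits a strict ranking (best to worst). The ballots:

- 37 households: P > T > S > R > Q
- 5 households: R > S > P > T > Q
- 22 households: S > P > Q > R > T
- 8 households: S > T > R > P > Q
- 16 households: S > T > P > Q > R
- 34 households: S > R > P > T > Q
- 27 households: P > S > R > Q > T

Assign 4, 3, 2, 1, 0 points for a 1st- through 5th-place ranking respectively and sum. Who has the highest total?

S

S: 37·2 + 5·3 + 22·4 + 8·4 + 16·4 + 34·4 + 27·3 = 490
P: 37·4 + 5·2 + 22·3 + 8·1 + 16·2 + 34·2 + 27·4 = 440
Q: 37·0 + 5·0 + 22·2 + 8·0 + 16·1 + 34·0 + 27·1 = 87
T: 37·3 + 5·1 + 22·0 + 8·3 + 16·3 + 34·1 + 27·0 = 222
R: 37·1 + 5·4 + 22·1 + 8·2 + 16·0 + 34·3 + 27·2 = 251
S has the highest Borda score (490).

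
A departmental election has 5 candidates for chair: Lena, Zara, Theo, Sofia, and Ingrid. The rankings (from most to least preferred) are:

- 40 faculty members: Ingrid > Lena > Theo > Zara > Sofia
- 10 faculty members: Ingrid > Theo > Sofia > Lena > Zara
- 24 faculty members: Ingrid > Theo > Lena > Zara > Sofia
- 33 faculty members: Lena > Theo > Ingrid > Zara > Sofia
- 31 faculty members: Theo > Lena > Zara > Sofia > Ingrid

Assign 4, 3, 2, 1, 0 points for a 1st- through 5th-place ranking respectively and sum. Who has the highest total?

Lena: 40·3 + 10·1 + 24·2 + 33·4 + 31·3 = 403
Zara: 40·1 + 10·0 + 24·1 + 33·1 + 31·2 = 159
Theo: 40·2 + 10·3 + 24·3 + 33·3 + 31·4 = 405
Sofia: 40·0 + 10·2 + 24·0 + 33·0 + 31·1 = 51
Ingrid: 40·4 + 10·4 + 24·4 + 33·2 + 31·0 = 362
Theo has the highest Borda score (405).

Theo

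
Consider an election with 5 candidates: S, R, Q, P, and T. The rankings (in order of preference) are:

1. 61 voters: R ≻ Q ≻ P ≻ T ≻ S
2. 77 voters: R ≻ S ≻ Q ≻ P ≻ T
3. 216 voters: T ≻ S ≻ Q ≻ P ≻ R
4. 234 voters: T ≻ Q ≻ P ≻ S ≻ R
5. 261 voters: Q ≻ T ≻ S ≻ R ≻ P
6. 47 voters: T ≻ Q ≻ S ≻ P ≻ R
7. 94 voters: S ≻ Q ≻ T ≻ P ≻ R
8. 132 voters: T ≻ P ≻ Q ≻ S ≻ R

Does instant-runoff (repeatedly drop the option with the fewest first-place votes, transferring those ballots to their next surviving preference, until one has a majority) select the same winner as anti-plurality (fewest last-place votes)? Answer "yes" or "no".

no

Instant-runoff — R1 S 94, R 138, Q 261, P 0, T 629 (T winner). Winner: T.
Anti-plurality — last-place votes: S 61, R 723, Q 0, P 261, T 77. Winner: Q.
The two methods disagree.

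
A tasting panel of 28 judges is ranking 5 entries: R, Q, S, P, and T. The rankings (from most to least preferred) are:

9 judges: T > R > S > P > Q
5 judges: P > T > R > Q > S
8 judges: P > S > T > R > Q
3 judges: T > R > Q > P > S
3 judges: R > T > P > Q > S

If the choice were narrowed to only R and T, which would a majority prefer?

Voters preferring R to T: 3; preferring T to R: 25.
T wins the head-to-head.

T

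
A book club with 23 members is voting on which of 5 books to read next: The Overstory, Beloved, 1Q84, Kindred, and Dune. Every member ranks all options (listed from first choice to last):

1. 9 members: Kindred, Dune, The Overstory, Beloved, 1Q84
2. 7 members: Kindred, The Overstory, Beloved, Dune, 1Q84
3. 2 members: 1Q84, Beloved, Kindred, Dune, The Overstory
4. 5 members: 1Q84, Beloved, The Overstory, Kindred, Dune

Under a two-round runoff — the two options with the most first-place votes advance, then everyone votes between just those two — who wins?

Round 1 first-place votes: The Overstory 0, Beloved 0, 1Q84 7, Kindred 16, Dune 0.
Kindred and 1Q84 advance.
Runoff: Kindred is preferred to 1Q84 by 16 voters; 1Q84 by 7.
Kindred wins the runoff.

Kindred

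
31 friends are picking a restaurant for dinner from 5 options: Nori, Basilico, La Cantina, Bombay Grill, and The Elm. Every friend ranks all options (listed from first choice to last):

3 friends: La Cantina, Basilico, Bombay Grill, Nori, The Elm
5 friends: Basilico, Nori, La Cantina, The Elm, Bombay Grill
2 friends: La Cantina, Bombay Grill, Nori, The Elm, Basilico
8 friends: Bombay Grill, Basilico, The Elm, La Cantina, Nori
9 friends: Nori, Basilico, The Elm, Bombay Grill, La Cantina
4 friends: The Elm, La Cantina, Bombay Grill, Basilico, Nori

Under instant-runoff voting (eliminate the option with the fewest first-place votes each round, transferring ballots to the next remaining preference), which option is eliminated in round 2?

Round 1: Nori 9, Basilico 5, La Cantina 5, Bombay Grill 8, The Elm 4. Eliminate The Elm.
Round 2: Nori 9, Basilico 5, La Cantina 9, Bombay Grill 8. Eliminate Basilico.

Basilico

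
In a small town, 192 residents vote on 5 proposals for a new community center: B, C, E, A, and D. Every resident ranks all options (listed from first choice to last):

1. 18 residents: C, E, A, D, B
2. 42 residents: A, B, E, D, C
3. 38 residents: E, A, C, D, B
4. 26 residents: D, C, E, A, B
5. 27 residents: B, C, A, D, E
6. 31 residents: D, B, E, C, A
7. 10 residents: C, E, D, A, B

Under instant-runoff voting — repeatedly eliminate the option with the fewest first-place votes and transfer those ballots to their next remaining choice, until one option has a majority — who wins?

Round 1: B 27, C 28, E 38, A 42, D 57. Eliminate B.
Round 2: C 55, E 38, A 42, D 57. Eliminate E.
Round 3: C 55, A 80, D 57. Eliminate C.
Round 4: A 125, D 67. A has a majority.

A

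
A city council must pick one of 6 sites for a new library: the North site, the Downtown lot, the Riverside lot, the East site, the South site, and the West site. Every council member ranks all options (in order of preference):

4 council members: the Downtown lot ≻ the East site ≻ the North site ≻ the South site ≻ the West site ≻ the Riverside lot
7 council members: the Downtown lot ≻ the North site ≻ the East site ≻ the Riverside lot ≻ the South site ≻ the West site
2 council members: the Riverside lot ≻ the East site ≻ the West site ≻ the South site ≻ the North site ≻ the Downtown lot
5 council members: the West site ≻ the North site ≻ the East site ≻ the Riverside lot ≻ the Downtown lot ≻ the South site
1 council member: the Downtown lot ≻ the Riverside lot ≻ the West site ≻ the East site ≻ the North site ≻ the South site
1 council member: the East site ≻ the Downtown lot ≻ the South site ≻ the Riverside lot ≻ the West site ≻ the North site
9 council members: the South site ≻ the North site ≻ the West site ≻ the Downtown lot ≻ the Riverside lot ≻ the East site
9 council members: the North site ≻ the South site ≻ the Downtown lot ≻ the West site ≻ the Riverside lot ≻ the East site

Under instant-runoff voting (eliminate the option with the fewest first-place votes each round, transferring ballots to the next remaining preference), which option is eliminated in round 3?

Round 1: the North site 9, the Downtown lot 12, the Riverside lot 2, the East site 1, the South site 9, the West site 5. Eliminate the East site.
Round 2: the North site 9, the Downtown lot 13, the Riverside lot 2, the South site 9, the West site 5. Eliminate the Riverside lot.
Round 3: the North site 9, the Downtown lot 13, the South site 9, the West site 7. Eliminate the West site.

the West site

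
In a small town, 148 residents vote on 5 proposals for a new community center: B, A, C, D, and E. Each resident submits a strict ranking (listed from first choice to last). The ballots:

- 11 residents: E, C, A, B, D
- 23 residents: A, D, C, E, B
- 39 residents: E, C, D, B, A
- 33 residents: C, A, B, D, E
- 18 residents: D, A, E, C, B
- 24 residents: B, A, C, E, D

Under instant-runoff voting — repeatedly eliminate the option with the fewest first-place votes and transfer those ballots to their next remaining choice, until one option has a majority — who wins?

Round 1: B 24, A 23, C 33, D 18, E 50. Eliminate D.
Round 2: B 24, A 41, C 33, E 50. Eliminate B.
Round 3: A 65, C 33, E 50. Eliminate C.
Round 4: A 98, E 50. A has a majority.

A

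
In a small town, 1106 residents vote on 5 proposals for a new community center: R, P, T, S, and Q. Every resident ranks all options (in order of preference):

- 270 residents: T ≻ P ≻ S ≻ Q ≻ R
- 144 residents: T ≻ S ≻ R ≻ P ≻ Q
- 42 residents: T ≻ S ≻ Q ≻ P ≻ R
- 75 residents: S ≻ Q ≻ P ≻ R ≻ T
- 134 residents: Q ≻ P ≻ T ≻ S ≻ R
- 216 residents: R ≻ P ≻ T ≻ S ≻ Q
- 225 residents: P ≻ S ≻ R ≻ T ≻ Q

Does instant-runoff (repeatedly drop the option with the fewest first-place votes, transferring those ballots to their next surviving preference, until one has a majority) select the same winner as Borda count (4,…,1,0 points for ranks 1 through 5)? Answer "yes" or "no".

yes

Instant-runoff — R1 R 216, P 225, T 456, S 75, Q 134 (S out); R2 R 216, P 225, T 456, Q 209 (Q out); R3 R 216, P 434, T 456 (R out); R4 P 650, T 456 (P winner). Winner: P.
Borda — scores: R 1677, P 3096, T 2749, S 2423, Q 1115. Winner: P.
The two methods agree.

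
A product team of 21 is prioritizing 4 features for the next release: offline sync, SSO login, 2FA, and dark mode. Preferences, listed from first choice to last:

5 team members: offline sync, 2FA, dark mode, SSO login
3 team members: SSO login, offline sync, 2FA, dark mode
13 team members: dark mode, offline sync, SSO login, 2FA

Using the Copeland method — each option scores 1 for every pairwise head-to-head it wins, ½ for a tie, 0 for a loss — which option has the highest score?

dark mode

offline sync: beats SSO login and 2FA; loses to dark mode → score 2.
SSO login: beats 2FA; loses to offline sync and dark mode → score 1.
2FA: loses to offline sync, SSO login, and dark mode → score 0.
dark mode: beats offline sync, SSO login, and 2FA → score 3.
dark mode has the best pairwise record.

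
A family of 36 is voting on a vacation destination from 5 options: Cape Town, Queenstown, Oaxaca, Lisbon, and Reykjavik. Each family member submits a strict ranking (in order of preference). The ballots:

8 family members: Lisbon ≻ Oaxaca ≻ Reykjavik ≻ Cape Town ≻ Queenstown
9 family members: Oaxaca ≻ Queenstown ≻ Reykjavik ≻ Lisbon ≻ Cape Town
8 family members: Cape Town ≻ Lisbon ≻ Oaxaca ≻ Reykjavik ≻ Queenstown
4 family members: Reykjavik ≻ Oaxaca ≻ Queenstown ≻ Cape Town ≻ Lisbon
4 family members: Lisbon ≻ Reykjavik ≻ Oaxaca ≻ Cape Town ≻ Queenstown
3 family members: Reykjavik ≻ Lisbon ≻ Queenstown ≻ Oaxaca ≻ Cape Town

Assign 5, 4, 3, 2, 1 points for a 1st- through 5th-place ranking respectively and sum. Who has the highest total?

Cape Town: 8·2 + 9·1 + 8·5 + 4·2 + 4·2 + 3·1 = 84
Queenstown: 8·1 + 9·4 + 8·1 + 4·3 + 4·1 + 3·3 = 77
Oaxaca: 8·4 + 9·5 + 8·3 + 4·4 + 4·3 + 3·2 = 135
Lisbon: 8·5 + 9·2 + 8·4 + 4·1 + 4·5 + 3·4 = 126
Reykjavik: 8·3 + 9·3 + 8·2 + 4·5 + 4·4 + 3·5 = 118
Oaxaca has the highest Borda score (135).

Oaxaca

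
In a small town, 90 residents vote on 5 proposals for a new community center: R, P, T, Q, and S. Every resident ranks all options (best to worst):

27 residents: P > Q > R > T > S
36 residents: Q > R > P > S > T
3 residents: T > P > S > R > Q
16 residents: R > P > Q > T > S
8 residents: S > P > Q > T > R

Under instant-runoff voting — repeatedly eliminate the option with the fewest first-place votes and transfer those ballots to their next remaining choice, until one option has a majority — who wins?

P

Round 1: R 16, P 27, T 3, Q 36, S 8. Eliminate T.
Round 2: R 16, P 30, Q 36, S 8. Eliminate S.
Round 3: R 16, P 38, Q 36. Eliminate R.
Round 4: P 54, Q 36. P has a majority.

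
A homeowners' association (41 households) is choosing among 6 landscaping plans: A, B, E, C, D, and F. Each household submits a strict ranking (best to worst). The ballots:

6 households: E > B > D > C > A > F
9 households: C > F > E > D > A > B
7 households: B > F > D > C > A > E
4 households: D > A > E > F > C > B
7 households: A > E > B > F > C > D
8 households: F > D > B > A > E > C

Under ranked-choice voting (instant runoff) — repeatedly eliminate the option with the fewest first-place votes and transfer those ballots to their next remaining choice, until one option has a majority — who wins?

B

Round 1: A 7, B 7, E 6, C 9, D 4, F 8. Eliminate D.
Round 2: A 11, B 7, E 6, C 9, F 8. Eliminate E.
Round 3: A 11, B 13, C 9, F 8. Eliminate F.
Round 4: A 11, B 21, C 9. B has a majority.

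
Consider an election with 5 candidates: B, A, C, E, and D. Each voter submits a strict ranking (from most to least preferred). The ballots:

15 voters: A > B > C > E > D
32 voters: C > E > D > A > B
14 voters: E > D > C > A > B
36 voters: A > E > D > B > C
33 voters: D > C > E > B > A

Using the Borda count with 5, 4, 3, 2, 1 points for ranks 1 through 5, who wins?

E

B: 15·4 + 32·1 + 14·1 + 36·2 + 33·2 = 244
A: 15·5 + 32·2 + 14·2 + 36·5 + 33·1 = 380
C: 15·3 + 32·5 + 14·3 + 36·1 + 33·4 = 415
E: 15·2 + 32·4 + 14·5 + 36·4 + 33·3 = 471
D: 15·1 + 32·3 + 14·4 + 36·3 + 33·5 = 440
E has the highest Borda score (471).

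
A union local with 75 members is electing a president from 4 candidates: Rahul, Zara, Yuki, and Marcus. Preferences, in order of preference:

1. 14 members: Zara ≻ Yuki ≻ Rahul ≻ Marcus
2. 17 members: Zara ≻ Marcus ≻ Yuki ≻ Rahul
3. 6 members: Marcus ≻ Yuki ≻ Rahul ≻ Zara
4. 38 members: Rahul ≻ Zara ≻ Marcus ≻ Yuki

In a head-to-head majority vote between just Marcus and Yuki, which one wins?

Marcus

Voters preferring Marcus to Yuki: 61; preferring Yuki to Marcus: 14.
Marcus wins the head-to-head.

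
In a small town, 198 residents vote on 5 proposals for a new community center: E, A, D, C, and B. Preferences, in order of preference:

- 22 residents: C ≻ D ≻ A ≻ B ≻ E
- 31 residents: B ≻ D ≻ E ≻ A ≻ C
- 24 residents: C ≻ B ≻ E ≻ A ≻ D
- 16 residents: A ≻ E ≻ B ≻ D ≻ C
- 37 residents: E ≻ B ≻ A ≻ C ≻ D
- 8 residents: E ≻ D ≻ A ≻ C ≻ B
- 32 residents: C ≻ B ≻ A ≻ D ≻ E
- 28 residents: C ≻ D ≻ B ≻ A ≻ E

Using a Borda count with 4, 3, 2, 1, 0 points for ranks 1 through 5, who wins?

B

E: 22·0 + 31·2 + 24·2 + 16·3 + 37·4 + 8·4 + 32·0 + 28·0 = 338
A: 22·2 + 31·1 + 24·1 + 16·4 + 37·2 + 8·2 + 32·2 + 28·1 = 345
D: 22·3 + 31·3 + 24·0 + 16·1 + 37·0 + 8·3 + 32·1 + 28·3 = 315
C: 22·4 + 31·0 + 24·4 + 16·0 + 37·1 + 8·1 + 32·4 + 28·4 = 469
B: 22·1 + 31·4 + 24·3 + 16·2 + 37·3 + 8·0 + 32·3 + 28·2 = 513
B has the highest Borda score (513).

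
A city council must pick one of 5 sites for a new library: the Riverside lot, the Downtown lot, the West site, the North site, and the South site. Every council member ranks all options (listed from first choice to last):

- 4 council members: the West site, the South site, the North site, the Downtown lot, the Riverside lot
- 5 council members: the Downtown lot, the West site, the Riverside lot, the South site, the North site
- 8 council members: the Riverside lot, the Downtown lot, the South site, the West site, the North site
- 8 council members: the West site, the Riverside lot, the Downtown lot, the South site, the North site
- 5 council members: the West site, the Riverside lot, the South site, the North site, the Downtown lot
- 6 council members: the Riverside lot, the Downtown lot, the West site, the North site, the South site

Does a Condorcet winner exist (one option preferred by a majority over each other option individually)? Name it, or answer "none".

none

Checking pairwise contests:
the West site beats the Riverside lot 22–14.
the Riverside lot beats the Downtown lot 27–9.
the Downtown lot beats the West site 19–17.
the Riverside lot beats the North site 32–4.
the Riverside lot beats the South site 32–4.
Every option loses at least one head-to-head, so there is no Condorcet winner.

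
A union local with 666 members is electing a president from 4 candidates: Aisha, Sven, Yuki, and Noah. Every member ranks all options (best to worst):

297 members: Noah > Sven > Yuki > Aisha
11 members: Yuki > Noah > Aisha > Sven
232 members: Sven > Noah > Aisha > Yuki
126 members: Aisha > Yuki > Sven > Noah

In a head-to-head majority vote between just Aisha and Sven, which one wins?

Voters preferring Aisha to Sven: 137; preferring Sven to Aisha: 529.
Sven wins the head-to-head.

Sven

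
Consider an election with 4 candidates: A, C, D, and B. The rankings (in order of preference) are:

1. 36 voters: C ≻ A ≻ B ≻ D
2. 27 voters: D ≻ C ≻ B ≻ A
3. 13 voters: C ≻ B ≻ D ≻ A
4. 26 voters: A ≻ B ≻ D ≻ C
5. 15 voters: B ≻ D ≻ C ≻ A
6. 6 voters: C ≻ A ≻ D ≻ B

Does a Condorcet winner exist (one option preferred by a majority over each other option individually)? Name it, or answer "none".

none

Checking pairwise contests:
C beats A 97–26.
D beats C 68–55.
A beats D 68–55.
A beats B 68–55.
Every option loses at least one head-to-head, so there is no Condorcet winner.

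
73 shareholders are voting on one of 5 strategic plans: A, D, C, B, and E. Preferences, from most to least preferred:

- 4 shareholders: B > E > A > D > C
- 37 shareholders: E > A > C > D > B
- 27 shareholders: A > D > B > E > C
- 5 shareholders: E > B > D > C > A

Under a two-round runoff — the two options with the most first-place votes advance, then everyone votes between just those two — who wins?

Round 1 first-place votes: A 27, D 0, C 0, B 4, E 42.
E and A advance.
Runoff: E is preferred to A by 46 voters; A by 27.
E wins the runoff.

E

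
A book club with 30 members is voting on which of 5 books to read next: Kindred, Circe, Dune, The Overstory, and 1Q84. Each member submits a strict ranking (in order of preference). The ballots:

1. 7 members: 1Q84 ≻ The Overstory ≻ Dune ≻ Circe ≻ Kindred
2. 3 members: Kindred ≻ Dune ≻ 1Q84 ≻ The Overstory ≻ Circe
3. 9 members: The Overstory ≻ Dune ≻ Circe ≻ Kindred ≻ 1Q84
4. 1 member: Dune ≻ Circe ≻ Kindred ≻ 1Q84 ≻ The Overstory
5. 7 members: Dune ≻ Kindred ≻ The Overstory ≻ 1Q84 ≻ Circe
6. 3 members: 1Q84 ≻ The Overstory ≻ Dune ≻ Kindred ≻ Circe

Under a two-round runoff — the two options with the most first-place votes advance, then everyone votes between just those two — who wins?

The Overstory

Round 1 first-place votes: Kindred 3, Circe 0, Dune 8, The Overstory 9, 1Q84 10.
1Q84 and The Overstory advance.
Runoff: 1Q84 is preferred to The Overstory by 14 voters; The Overstory by 16.
The Overstory wins the runoff.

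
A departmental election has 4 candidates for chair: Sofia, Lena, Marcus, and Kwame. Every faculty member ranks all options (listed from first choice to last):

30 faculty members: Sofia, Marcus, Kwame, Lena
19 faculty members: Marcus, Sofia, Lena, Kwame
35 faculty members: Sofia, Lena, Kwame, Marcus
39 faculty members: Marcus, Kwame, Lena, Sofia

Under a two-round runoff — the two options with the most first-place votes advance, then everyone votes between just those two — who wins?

Sofia

Round 1 first-place votes: Sofia 65, Lena 0, Marcus 58, Kwame 0.
Sofia and Marcus advance.
Runoff: Sofia is preferred to Marcus by 65 voters; Marcus by 58.
Sofia wins the runoff.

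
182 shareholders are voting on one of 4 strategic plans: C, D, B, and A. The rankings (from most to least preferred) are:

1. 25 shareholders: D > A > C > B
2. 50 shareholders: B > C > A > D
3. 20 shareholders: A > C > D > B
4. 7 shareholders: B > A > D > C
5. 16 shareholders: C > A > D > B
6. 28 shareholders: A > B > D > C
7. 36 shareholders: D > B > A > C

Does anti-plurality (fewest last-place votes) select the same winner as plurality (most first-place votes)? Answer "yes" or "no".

no

Anti-plurality — last-place votes: C 71, D 50, B 61, A 0. Winner: A.
Plurality — first-place votes: C 16, D 61, B 57, A 48. Winner: D.
The two methods disagree.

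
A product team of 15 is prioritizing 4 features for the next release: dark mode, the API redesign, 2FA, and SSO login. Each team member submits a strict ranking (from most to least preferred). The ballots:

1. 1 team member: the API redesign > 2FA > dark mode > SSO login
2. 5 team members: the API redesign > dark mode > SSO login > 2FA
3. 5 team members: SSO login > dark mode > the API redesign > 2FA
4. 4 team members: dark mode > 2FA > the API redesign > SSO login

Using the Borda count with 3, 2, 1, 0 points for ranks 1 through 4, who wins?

dark mode: 1·1 + 5·2 + 5·2 + 4·3 = 33
the API redesign: 1·3 + 5·3 + 5·1 + 4·1 = 27
2FA: 1·2 + 5·0 + 5·0 + 4·2 = 10
SSO login: 1·0 + 5·1 + 5·3 + 4·0 = 20
dark mode has the highest Borda score (33).

dark mode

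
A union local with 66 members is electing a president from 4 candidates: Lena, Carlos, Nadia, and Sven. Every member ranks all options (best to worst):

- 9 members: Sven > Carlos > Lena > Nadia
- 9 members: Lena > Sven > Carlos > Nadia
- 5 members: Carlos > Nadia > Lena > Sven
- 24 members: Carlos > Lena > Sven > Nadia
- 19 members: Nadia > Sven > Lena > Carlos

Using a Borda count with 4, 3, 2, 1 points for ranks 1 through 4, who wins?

Carlos

Lena: 9·2 + 9·4 + 5·2 + 24·3 + 19·2 = 174
Carlos: 9·3 + 9·2 + 5·4 + 24·4 + 19·1 = 180
Nadia: 9·1 + 9·1 + 5·3 + 24·1 + 19·4 = 133
Sven: 9·4 + 9·3 + 5·1 + 24·2 + 19·3 = 173
Carlos has the highest Borda score (180).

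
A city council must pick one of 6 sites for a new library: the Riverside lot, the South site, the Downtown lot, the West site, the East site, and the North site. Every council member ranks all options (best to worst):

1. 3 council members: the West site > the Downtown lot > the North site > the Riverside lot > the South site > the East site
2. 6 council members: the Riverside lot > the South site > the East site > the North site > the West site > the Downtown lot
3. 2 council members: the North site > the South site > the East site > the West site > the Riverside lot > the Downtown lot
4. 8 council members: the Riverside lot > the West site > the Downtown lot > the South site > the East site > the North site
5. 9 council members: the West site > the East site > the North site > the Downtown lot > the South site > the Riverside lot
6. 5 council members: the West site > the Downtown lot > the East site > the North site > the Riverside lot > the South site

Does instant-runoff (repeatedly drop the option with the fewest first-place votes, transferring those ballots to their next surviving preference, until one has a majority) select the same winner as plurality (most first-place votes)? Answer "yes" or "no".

yes

Instant-runoff — R1 the Riverside lot 14, the South site 0, the Downtown lot 0, the West site 17, the East site 0, the North site 2 (the West site winner). Winner: the West site.
Plurality — first-place votes: the Riverside lot 14, the South site 0, the Downtown lot 0, the West site 17, the East site 0, the North site 2. Winner: the West site.
The two methods agree.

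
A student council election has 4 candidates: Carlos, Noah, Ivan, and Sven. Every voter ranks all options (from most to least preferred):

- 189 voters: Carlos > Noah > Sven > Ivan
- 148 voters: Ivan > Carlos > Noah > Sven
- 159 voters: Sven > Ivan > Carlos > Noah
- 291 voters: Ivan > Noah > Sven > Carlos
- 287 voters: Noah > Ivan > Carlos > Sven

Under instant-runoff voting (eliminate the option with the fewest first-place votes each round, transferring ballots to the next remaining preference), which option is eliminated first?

Round 1: Carlos 189, Noah 287, Ivan 439, Sven 159. Eliminate Sven.

Sven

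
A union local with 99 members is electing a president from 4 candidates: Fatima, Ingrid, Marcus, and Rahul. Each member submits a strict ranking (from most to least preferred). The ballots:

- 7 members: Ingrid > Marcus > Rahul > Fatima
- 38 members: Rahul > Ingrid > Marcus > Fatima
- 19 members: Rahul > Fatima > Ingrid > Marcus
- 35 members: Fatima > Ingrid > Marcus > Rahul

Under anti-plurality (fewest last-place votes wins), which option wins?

Ingrid

Last-place votes: Fatima 45, Ingrid 0, Marcus 19, Rahul 35.
Ingrid is ranked last by the fewest voters, so Ingrid wins.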